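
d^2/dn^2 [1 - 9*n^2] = -18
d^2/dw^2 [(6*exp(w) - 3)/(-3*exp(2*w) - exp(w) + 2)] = (-54*exp(4*w) + 126*exp(3*w) - 189*exp(2*w) + 63*exp(w) - 18)*exp(w)/(27*exp(6*w) + 27*exp(5*w) - 45*exp(4*w) - 35*exp(3*w) + 30*exp(2*w) + 12*exp(w) - 8)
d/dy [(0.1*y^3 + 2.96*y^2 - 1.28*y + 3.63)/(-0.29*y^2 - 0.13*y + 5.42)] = (-0.029*y^4 - 0.026*y^3 + 0.87*y^2 + 34.1918*y - 6.4657)/(0.0841*y^4 + 0.0754*y^3 - 3.1267*y^2 - 1.4092*y + 29.3764)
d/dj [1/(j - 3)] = -1/(j - 3)^2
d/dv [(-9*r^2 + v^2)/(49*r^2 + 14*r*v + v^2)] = 2*r*(9*r + 7*v)/(343*r^3 + 147*r^2*v + 21*r*v^2 + v^3)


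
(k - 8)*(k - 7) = k^2 - 15*k + 56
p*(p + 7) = p^2 + 7*p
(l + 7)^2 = l^2 + 14*l + 49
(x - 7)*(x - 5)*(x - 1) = x^3 - 13*x^2 + 47*x - 35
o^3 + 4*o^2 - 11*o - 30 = (o - 3)*(o + 2)*(o + 5)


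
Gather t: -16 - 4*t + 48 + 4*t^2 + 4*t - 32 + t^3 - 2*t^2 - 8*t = t^3 + 2*t^2 - 8*t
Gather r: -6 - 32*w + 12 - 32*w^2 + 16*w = -32*w^2 - 16*w + 6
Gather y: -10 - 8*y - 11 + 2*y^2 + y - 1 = 2*y^2 - 7*y - 22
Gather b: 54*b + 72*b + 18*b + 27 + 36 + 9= 144*b + 72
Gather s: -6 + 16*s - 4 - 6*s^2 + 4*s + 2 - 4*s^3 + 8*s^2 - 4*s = -4*s^3 + 2*s^2 + 16*s - 8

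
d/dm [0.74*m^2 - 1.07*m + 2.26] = 1.48*m - 1.07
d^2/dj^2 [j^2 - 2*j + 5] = 2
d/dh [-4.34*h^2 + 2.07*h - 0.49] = 2.07 - 8.68*h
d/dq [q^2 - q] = 2*q - 1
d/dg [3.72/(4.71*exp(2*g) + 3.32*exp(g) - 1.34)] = (-35.0424*exp(g) - 12.3504)*exp(g)/(4.71*exp(2*g) + 3.32*exp(g) - 1.34)^2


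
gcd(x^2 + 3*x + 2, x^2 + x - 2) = x + 2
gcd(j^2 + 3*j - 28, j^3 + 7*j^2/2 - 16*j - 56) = j - 4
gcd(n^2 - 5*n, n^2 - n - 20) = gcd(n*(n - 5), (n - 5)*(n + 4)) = n - 5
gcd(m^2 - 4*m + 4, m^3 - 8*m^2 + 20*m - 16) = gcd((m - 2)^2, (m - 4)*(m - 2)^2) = m^2 - 4*m + 4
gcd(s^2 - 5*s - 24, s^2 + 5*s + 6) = s + 3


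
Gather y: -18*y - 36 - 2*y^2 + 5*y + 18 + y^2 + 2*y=-y^2 - 11*y - 18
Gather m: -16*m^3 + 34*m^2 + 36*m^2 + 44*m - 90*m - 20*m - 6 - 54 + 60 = -16*m^3 + 70*m^2 - 66*m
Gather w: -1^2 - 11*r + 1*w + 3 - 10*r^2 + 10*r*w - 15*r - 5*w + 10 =-10*r^2 - 26*r + w*(10*r - 4) + 12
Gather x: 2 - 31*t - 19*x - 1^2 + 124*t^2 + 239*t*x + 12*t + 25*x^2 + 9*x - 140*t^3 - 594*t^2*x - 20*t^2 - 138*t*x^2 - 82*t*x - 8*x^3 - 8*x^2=-140*t^3 + 104*t^2 - 19*t - 8*x^3 + x^2*(17 - 138*t) + x*(-594*t^2 + 157*t - 10) + 1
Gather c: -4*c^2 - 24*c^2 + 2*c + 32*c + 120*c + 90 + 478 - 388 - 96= -28*c^2 + 154*c + 84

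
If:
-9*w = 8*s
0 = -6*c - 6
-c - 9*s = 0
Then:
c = -1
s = 1/9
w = -8/81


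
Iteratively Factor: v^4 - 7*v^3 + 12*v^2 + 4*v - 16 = (v - 2)*(v^3 - 5*v^2 + 2*v + 8) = (v - 2)*(v + 1)*(v^2 - 6*v + 8) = (v - 2)^2*(v + 1)*(v - 4)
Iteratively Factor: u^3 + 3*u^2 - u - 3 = (u - 1)*(u^2 + 4*u + 3) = (u - 1)*(u + 1)*(u + 3)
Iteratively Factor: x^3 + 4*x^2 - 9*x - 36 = (x - 3)*(x^2 + 7*x + 12) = (x - 3)*(x + 3)*(x + 4)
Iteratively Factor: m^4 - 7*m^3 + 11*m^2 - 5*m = (m)*(m^3 - 7*m^2 + 11*m - 5) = m*(m - 5)*(m^2 - 2*m + 1) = m*(m - 5)*(m - 1)*(m - 1)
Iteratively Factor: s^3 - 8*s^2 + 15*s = (s - 5)*(s^2 - 3*s) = s*(s - 5)*(s - 3)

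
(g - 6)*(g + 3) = g^2 - 3*g - 18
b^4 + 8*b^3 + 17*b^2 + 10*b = b*(b + 1)*(b + 2)*(b + 5)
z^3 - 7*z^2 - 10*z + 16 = (z - 8)*(z - 1)*(z + 2)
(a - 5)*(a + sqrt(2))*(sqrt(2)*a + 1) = sqrt(2)*a^3 - 5*sqrt(2)*a^2 + 3*a^2 - 15*a + sqrt(2)*a - 5*sqrt(2)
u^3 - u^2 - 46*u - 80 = (u - 8)*(u + 2)*(u + 5)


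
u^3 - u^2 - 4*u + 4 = (u - 2)*(u - 1)*(u + 2)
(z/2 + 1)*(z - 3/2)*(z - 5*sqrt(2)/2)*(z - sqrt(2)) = z^4/2 - 7*sqrt(2)*z^3/4 + z^3/4 - 7*sqrt(2)*z^2/8 + z^2 + 5*z/4 + 21*sqrt(2)*z/4 - 15/2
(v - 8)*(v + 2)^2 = v^3 - 4*v^2 - 28*v - 32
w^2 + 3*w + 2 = (w + 1)*(w + 2)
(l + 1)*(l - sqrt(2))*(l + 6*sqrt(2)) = l^3 + l^2 + 5*sqrt(2)*l^2 - 12*l + 5*sqrt(2)*l - 12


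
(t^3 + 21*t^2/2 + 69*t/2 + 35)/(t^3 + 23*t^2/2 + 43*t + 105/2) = (t + 2)/(t + 3)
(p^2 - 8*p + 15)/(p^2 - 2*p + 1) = (p^2 - 8*p + 15)/(p^2 - 2*p + 1)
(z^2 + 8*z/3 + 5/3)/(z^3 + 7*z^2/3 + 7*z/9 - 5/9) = 3/(3*z - 1)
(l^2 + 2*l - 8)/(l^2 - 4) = (l + 4)/(l + 2)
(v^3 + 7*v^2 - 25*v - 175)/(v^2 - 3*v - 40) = (v^2 + 2*v - 35)/(v - 8)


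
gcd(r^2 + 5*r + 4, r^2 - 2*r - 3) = r + 1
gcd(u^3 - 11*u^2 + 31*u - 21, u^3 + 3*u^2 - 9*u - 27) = u - 3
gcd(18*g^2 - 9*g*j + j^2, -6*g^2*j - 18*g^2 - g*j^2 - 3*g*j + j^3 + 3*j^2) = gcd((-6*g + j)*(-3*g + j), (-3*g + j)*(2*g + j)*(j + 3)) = 3*g - j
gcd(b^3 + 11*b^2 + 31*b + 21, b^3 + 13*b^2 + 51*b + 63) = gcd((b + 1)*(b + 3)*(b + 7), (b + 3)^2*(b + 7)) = b^2 + 10*b + 21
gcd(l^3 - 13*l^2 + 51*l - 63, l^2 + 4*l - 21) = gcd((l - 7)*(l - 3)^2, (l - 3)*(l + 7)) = l - 3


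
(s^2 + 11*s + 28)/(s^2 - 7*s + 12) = (s^2 + 11*s + 28)/(s^2 - 7*s + 12)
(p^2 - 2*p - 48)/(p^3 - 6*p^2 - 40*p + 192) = 1/(p - 4)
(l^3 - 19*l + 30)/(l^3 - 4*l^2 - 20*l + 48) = (l^2 + 2*l - 15)/(l^2 - 2*l - 24)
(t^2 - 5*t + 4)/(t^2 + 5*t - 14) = (t^2 - 5*t + 4)/(t^2 + 5*t - 14)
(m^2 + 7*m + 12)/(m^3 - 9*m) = (m + 4)/(m*(m - 3))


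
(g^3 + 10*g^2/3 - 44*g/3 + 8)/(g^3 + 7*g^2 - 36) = (g - 2/3)/(g + 3)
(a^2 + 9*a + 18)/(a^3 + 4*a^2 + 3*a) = (a + 6)/(a*(a + 1))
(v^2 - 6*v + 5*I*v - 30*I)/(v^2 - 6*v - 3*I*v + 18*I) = (v + 5*I)/(v - 3*I)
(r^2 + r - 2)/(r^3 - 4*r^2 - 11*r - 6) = (-r^2 - r + 2)/(-r^3 + 4*r^2 + 11*r + 6)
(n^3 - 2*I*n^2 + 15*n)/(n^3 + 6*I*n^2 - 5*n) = (n^2 - 2*I*n + 15)/(n^2 + 6*I*n - 5)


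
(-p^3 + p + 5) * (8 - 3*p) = 3*p^4 - 8*p^3 - 3*p^2 - 7*p + 40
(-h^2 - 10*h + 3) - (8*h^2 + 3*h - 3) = -9*h^2 - 13*h + 6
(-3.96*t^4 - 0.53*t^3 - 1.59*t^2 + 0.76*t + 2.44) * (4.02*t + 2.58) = -15.9192*t^5 - 12.3474*t^4 - 7.7592*t^3 - 1.047*t^2 + 11.7696*t + 6.2952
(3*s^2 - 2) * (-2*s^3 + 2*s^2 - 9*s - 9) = -6*s^5 + 6*s^4 - 23*s^3 - 31*s^2 + 18*s + 18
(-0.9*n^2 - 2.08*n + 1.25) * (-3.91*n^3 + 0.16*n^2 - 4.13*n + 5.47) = 3.519*n^5 + 7.9888*n^4 - 1.5033*n^3 + 3.8674*n^2 - 16.5401*n + 6.8375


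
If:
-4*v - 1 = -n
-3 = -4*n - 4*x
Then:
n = 3/4 - x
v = -x/4 - 1/16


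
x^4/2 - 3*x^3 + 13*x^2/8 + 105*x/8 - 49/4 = (x/2 + 1)*(x - 7/2)^2*(x - 1)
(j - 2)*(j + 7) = j^2 + 5*j - 14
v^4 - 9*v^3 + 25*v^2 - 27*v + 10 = (v - 5)*(v - 2)*(v - 1)^2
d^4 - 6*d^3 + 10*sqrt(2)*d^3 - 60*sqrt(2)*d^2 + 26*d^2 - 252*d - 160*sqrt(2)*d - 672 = (d - 8)*(d + 2)*(d + 3*sqrt(2))*(d + 7*sqrt(2))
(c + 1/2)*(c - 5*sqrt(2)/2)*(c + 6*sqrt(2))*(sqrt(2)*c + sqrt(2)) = sqrt(2)*c^4 + 3*sqrt(2)*c^3/2 + 7*c^3 - 59*sqrt(2)*c^2/2 + 21*c^2/2 - 45*sqrt(2)*c + 7*c/2 - 15*sqrt(2)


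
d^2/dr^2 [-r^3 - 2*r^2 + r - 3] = -6*r - 4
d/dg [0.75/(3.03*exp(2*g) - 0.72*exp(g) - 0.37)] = (0.54 - 4.545*exp(g))*exp(g)/(-3.03*exp(2*g) + 0.72*exp(g) + 0.37)^2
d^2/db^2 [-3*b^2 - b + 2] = -6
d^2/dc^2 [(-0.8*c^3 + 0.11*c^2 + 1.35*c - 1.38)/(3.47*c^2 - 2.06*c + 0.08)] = (1.4210854715202e-14*c^5 + 1.4210854715202e-14*c^4 + 27.737434*c^3 - 99.090828*c^2 + 56.907816*c - 10.499792)/(41.781923*c^6 - 74.412762*c^5 + 47.065692*c^4 - 12.172952*c^3 + 1.085088*c^2 - 0.039552*c + 0.000512)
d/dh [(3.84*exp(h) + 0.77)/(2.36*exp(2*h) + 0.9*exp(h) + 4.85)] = (-9.0624*exp(2*h) - 3.6344*exp(h) + 17.931)*exp(h)/(5.5696*exp(4*h) + 4.248*exp(3*h) + 23.702*exp(2*h) + 8.73*exp(h) + 23.5225)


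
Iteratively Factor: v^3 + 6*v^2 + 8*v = (v + 2)*(v^2 + 4*v) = (v + 2)*(v + 4)*(v)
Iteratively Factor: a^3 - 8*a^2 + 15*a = (a)*(a^2 - 8*a + 15) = a*(a - 3)*(a - 5)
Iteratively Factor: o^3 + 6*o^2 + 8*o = (o)*(o^2 + 6*o + 8) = o*(o + 2)*(o + 4)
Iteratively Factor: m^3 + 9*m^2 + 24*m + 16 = (m + 1)*(m^2 + 8*m + 16) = (m + 1)*(m + 4)*(m + 4)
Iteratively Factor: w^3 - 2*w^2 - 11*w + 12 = (w - 4)*(w^2 + 2*w - 3) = (w - 4)*(w + 3)*(w - 1)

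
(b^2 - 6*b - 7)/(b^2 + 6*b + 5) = (b - 7)/(b + 5)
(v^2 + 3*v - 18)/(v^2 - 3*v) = (v + 6)/v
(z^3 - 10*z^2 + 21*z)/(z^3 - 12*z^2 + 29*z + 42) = z*(z - 3)/(z^2 - 5*z - 6)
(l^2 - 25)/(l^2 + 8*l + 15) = (l - 5)/(l + 3)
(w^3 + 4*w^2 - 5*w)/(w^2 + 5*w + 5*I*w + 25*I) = w*(w - 1)/(w + 5*I)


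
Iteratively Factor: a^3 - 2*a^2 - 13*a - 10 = (a + 2)*(a^2 - 4*a - 5) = (a - 5)*(a + 2)*(a + 1)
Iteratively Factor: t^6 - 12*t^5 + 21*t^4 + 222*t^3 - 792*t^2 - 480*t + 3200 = (t + 4)*(t^5 - 16*t^4 + 85*t^3 - 118*t^2 - 320*t + 800) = (t - 4)*(t + 4)*(t^4 - 12*t^3 + 37*t^2 + 30*t - 200) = (t - 4)^2*(t + 4)*(t^3 - 8*t^2 + 5*t + 50) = (t - 4)^2*(t + 2)*(t + 4)*(t^2 - 10*t + 25) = (t - 5)*(t - 4)^2*(t + 2)*(t + 4)*(t - 5)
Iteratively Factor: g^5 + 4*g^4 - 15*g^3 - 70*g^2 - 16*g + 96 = (g - 4)*(g^4 + 8*g^3 + 17*g^2 - 2*g - 24) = (g - 4)*(g - 1)*(g^3 + 9*g^2 + 26*g + 24) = (g - 4)*(g - 1)*(g + 3)*(g^2 + 6*g + 8) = (g - 4)*(g - 1)*(g + 3)*(g + 4)*(g + 2)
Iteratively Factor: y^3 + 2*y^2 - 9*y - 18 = (y + 3)*(y^2 - y - 6) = (y - 3)*(y + 3)*(y + 2)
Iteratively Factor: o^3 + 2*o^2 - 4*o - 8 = (o + 2)*(o^2 - 4) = (o - 2)*(o + 2)*(o + 2)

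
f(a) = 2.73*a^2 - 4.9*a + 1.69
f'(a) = 5.46*a - 4.9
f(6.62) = 88.89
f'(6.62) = 31.25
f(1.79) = 1.67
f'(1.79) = 4.87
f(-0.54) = 5.13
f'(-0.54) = -7.85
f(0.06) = 1.41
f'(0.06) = -4.57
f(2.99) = 11.45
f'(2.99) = 11.43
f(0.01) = 1.64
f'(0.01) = -4.85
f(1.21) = -0.24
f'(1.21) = 1.71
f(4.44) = 33.75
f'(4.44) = 19.34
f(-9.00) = 266.92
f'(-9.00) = -54.04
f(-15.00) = 689.44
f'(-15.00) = -86.80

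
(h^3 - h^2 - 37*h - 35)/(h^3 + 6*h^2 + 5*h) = (h - 7)/h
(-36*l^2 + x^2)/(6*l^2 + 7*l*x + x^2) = (-6*l + x)/(l + x)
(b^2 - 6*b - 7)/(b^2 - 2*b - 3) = (b - 7)/(b - 3)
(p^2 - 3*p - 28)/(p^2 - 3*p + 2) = (p^2 - 3*p - 28)/(p^2 - 3*p + 2)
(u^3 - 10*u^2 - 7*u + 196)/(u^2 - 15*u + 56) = (u^2 - 3*u - 28)/(u - 8)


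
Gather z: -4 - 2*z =-2*z - 4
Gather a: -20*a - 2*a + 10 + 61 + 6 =77 - 22*a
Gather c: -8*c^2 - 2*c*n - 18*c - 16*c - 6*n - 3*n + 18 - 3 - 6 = -8*c^2 + c*(-2*n - 34) - 9*n + 9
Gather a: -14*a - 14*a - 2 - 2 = -28*a - 4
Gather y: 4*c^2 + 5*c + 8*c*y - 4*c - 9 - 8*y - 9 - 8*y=4*c^2 + c + y*(8*c - 16) - 18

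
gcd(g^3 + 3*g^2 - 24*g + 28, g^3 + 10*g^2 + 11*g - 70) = g^2 + 5*g - 14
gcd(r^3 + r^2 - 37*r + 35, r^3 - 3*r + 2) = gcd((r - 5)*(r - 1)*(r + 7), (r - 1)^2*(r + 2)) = r - 1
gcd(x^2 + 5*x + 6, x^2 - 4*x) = 1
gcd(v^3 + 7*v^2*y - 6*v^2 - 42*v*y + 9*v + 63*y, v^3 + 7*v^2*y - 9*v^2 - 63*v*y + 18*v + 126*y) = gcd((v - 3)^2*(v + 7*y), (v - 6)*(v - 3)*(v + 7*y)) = v^2 + 7*v*y - 3*v - 21*y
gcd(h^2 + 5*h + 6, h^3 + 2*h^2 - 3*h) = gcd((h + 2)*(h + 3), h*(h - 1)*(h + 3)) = h + 3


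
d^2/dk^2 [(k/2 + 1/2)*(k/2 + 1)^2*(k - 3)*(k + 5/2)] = 5*k^3/2 + 27*k^2/4 - 3*k/2 - 75/8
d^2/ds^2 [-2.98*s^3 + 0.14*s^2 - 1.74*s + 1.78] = 0.28 - 17.88*s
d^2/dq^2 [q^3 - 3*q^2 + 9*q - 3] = 6*q - 6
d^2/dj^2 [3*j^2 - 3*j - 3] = 6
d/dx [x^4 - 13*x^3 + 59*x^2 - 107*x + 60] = 4*x^3 - 39*x^2 + 118*x - 107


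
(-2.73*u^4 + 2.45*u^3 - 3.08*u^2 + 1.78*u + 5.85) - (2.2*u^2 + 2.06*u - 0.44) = -2.73*u^4 + 2.45*u^3 - 5.28*u^2 - 0.28*u + 6.29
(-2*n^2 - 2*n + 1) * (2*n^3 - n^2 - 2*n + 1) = -4*n^5 - 2*n^4 + 8*n^3 + n^2 - 4*n + 1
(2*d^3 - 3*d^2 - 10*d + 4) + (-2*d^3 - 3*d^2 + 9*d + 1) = -6*d^2 - d + 5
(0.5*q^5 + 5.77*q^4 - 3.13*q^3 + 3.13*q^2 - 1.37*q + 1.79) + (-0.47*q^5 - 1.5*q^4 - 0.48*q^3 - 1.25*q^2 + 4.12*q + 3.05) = 0.03*q^5 + 4.27*q^4 - 3.61*q^3 + 1.88*q^2 + 2.75*q + 4.84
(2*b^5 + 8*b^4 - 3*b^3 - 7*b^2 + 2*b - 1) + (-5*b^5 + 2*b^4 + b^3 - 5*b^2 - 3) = -3*b^5 + 10*b^4 - 2*b^3 - 12*b^2 + 2*b - 4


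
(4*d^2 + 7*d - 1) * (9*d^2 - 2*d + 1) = 36*d^4 + 55*d^3 - 19*d^2 + 9*d - 1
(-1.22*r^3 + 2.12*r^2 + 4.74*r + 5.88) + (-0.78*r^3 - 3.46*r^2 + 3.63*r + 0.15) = -2.0*r^3 - 1.34*r^2 + 8.37*r + 6.03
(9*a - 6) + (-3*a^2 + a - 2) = -3*a^2 + 10*a - 8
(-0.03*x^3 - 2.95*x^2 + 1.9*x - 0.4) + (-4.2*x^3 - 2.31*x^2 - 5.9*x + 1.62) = -4.23*x^3 - 5.26*x^2 - 4.0*x + 1.22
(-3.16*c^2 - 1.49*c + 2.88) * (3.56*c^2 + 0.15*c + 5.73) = -11.2496*c^4 - 5.7784*c^3 - 8.0775*c^2 - 8.1057*c + 16.5024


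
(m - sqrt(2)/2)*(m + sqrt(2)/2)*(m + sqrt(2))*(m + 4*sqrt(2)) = m^4 + 5*sqrt(2)*m^3 + 15*m^2/2 - 5*sqrt(2)*m/2 - 4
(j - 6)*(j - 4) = j^2 - 10*j + 24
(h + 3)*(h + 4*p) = h^2 + 4*h*p + 3*h + 12*p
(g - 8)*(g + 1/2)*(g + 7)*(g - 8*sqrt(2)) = g^4 - 8*sqrt(2)*g^3 - g^3/2 - 113*g^2/2 + 4*sqrt(2)*g^2 - 28*g + 452*sqrt(2)*g + 224*sqrt(2)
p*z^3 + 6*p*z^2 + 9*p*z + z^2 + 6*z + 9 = (z + 3)^2*(p*z + 1)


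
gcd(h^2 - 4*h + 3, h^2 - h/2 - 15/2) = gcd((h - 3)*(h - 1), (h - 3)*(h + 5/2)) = h - 3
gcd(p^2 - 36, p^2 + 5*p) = 1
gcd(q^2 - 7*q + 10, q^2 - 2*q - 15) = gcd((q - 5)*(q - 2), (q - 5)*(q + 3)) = q - 5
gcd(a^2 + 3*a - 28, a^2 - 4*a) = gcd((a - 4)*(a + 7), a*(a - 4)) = a - 4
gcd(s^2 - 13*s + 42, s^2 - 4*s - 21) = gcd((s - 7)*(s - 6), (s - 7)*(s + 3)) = s - 7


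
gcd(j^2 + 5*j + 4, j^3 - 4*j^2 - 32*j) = j + 4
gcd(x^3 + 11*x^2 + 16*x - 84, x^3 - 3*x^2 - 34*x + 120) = x + 6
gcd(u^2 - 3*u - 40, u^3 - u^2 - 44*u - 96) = u - 8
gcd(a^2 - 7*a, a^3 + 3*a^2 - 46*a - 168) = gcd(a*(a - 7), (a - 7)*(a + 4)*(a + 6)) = a - 7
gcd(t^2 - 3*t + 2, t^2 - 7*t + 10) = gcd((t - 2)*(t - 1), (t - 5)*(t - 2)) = t - 2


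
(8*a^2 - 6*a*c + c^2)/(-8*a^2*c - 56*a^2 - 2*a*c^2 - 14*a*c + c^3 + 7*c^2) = (-2*a + c)/(2*a*c + 14*a + c^2 + 7*c)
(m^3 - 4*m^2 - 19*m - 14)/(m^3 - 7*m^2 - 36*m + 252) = (m^2 + 3*m + 2)/(m^2 - 36)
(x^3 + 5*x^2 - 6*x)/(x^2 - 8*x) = (x^2 + 5*x - 6)/(x - 8)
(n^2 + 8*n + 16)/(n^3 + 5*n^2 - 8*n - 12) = (n^2 + 8*n + 16)/(n^3 + 5*n^2 - 8*n - 12)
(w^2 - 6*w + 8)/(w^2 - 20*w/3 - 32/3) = 3*(-w^2 + 6*w - 8)/(-3*w^2 + 20*w + 32)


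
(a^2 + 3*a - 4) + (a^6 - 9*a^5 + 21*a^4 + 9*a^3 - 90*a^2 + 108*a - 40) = a^6 - 9*a^5 + 21*a^4 + 9*a^3 - 89*a^2 + 111*a - 44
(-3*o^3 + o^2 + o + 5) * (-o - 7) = 3*o^4 + 20*o^3 - 8*o^2 - 12*o - 35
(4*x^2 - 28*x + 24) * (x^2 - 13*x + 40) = 4*x^4 - 80*x^3 + 548*x^2 - 1432*x + 960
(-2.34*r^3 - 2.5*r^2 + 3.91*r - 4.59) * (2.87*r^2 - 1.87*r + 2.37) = -6.7158*r^5 - 2.7992*r^4 + 10.3509*r^3 - 26.41*r^2 + 17.85*r - 10.8783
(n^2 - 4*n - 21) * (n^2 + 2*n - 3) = n^4 - 2*n^3 - 32*n^2 - 30*n + 63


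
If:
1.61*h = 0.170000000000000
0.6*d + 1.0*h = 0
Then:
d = -0.18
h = 0.11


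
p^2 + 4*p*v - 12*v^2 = (p - 2*v)*(p + 6*v)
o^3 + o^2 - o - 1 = (o - 1)*(o + 1)^2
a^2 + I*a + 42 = (a - 6*I)*(a + 7*I)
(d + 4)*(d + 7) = d^2 + 11*d + 28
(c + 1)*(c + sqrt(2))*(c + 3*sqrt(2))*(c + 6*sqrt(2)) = c^4 + c^3 + 10*sqrt(2)*c^3 + 10*sqrt(2)*c^2 + 54*c^2 + 36*sqrt(2)*c + 54*c + 36*sqrt(2)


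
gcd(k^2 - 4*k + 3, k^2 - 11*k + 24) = k - 3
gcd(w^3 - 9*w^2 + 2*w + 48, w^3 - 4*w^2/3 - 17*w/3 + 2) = w^2 - w - 6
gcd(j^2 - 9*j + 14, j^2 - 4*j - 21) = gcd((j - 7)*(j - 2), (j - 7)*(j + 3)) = j - 7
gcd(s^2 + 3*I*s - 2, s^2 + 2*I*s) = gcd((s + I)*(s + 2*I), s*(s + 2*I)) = s + 2*I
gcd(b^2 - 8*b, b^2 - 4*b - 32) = b - 8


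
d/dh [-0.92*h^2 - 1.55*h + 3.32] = -1.84*h - 1.55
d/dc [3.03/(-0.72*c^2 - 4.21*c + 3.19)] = (4.3632*c + 12.7563)/(0.72*c^2 + 4.21*c - 3.19)^2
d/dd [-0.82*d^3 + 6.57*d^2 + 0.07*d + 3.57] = -2.46*d^2 + 13.14*d + 0.07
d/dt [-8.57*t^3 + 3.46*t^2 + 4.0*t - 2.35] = -25.71*t^2 + 6.92*t + 4.0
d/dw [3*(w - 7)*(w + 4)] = 6*w - 9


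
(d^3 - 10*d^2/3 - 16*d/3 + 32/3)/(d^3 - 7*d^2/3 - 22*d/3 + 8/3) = (3*d - 4)/(3*d - 1)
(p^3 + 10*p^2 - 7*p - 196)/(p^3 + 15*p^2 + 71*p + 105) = (p^2 + 3*p - 28)/(p^2 + 8*p + 15)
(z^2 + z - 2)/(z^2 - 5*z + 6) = (z^2 + z - 2)/(z^2 - 5*z + 6)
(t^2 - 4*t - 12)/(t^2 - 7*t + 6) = (t + 2)/(t - 1)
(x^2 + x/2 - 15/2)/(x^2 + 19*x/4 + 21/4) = 2*(2*x - 5)/(4*x + 7)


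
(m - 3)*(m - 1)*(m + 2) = m^3 - 2*m^2 - 5*m + 6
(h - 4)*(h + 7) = h^2 + 3*h - 28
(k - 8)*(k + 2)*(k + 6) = k^3 - 52*k - 96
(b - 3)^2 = b^2 - 6*b + 9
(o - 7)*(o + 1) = o^2 - 6*o - 7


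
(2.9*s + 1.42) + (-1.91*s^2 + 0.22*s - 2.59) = -1.91*s^2 + 3.12*s - 1.17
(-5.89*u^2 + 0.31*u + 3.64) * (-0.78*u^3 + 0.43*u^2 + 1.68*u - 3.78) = 4.5942*u^5 - 2.7745*u^4 - 12.6011*u^3 + 24.3502*u^2 + 4.9434*u - 13.7592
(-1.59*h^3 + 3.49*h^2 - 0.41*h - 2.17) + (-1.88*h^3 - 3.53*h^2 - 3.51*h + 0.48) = -3.47*h^3 - 0.0399999999999996*h^2 - 3.92*h - 1.69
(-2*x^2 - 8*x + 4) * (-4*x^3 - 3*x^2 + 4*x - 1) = 8*x^5 + 38*x^4 - 42*x^2 + 24*x - 4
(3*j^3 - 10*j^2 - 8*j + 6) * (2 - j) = -3*j^4 + 16*j^3 - 12*j^2 - 22*j + 12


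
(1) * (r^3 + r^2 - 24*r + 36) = r^3 + r^2 - 24*r + 36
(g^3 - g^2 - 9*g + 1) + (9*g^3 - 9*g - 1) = 10*g^3 - g^2 - 18*g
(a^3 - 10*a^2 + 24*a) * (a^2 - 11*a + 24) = a^5 - 21*a^4 + 158*a^3 - 504*a^2 + 576*a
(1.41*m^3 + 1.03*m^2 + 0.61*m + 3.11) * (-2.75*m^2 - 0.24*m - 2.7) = -3.8775*m^5 - 3.1709*m^4 - 5.7317*m^3 - 11.4799*m^2 - 2.3934*m - 8.397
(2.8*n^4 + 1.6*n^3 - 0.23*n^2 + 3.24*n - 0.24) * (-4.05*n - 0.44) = -11.34*n^5 - 7.712*n^4 + 0.2275*n^3 - 13.0208*n^2 - 0.4536*n + 0.1056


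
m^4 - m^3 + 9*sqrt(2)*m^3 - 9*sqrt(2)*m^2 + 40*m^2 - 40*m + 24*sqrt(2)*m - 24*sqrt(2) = (m - 1)*(m + sqrt(2))*(m + 2*sqrt(2))*(m + 6*sqrt(2))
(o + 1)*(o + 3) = o^2 + 4*o + 3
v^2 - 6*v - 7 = (v - 7)*(v + 1)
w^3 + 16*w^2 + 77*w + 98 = (w + 2)*(w + 7)^2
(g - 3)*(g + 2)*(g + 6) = g^3 + 5*g^2 - 12*g - 36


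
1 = 1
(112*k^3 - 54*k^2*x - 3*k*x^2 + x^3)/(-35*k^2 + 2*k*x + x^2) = (16*k^2 - 10*k*x + x^2)/(-5*k + x)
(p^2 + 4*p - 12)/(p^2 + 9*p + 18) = (p - 2)/(p + 3)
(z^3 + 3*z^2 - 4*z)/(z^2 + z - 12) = z*(z - 1)/(z - 3)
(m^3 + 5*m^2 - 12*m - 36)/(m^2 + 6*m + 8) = (m^2 + 3*m - 18)/(m + 4)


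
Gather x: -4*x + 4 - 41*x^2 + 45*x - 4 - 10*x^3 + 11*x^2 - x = -10*x^3 - 30*x^2 + 40*x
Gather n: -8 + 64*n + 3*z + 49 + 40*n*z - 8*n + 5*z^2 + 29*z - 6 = n*(40*z + 56) + 5*z^2 + 32*z + 35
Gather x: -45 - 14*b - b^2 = -b^2 - 14*b - 45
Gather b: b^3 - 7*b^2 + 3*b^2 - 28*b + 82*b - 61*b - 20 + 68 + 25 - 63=b^3 - 4*b^2 - 7*b + 10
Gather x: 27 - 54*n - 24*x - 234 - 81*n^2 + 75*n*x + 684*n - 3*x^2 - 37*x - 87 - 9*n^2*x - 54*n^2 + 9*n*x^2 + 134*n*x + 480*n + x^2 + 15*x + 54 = -135*n^2 + 1110*n + x^2*(9*n - 2) + x*(-9*n^2 + 209*n - 46) - 240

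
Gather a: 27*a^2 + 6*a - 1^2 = 27*a^2 + 6*a - 1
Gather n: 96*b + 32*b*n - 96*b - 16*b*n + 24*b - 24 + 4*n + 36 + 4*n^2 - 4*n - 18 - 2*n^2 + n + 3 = 24*b + 2*n^2 + n*(16*b + 1) - 3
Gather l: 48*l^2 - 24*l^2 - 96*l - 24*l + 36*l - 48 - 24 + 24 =24*l^2 - 84*l - 48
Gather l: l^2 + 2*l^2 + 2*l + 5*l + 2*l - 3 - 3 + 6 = 3*l^2 + 9*l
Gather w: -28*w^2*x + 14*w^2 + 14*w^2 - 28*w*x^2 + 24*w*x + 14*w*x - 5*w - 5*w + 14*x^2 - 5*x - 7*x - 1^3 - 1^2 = w^2*(28 - 28*x) + w*(-28*x^2 + 38*x - 10) + 14*x^2 - 12*x - 2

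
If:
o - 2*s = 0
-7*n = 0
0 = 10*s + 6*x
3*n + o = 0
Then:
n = 0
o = 0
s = 0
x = 0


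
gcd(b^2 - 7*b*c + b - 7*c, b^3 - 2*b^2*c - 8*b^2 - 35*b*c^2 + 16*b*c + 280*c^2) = b - 7*c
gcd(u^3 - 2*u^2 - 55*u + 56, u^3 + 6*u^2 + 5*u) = 1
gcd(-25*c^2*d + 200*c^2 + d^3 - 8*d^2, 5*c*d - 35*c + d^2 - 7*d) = 5*c + d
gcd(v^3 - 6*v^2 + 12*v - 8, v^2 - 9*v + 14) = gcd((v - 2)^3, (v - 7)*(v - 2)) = v - 2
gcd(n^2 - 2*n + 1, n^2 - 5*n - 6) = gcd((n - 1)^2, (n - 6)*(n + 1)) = 1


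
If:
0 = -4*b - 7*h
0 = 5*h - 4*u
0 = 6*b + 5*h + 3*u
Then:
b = 0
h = 0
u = 0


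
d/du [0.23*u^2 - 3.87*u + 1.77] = 0.46*u - 3.87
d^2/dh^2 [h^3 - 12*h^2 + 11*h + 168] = 6*h - 24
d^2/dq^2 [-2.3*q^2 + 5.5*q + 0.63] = -4.60000000000000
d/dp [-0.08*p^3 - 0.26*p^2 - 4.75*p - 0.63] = -0.24*p^2 - 0.52*p - 4.75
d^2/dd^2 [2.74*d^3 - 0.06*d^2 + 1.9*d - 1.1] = 16.44*d - 0.12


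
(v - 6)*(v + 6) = v^2 - 36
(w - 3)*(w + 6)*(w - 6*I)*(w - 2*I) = w^4 + 3*w^3 - 8*I*w^3 - 30*w^2 - 24*I*w^2 - 36*w + 144*I*w + 216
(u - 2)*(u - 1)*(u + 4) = u^3 + u^2 - 10*u + 8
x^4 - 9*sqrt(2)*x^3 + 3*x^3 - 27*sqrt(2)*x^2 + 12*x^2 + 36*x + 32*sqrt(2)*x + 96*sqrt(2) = (x + 3)*(x - 8*sqrt(2))*(x - 2*sqrt(2))*(x + sqrt(2))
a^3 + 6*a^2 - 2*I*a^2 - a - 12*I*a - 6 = (a + 6)*(a - I)^2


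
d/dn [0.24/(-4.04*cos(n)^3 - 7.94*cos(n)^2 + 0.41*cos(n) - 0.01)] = (-2.9088*cos(n)^2 - 3.8112*cos(n) + 0.0984)*sin(n)/(4.04*cos(n)^3 + 7.94*cos(n)^2 - 0.41*cos(n) + 0.01)^2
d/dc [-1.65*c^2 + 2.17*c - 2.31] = 2.17 - 3.3*c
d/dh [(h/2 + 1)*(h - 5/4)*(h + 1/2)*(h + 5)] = 2*h^3 + 75*h^2/8 + 33*h/8 - 95/16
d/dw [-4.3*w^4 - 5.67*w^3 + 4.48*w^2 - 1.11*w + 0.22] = -17.2*w^3 - 17.01*w^2 + 8.96*w - 1.11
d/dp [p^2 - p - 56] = 2*p - 1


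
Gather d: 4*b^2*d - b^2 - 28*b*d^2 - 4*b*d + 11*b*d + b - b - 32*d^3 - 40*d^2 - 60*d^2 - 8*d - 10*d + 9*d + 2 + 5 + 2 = -b^2 - 32*d^3 + d^2*(-28*b - 100) + d*(4*b^2 + 7*b - 9) + 9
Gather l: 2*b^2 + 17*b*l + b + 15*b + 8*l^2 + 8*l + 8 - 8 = 2*b^2 + 16*b + 8*l^2 + l*(17*b + 8)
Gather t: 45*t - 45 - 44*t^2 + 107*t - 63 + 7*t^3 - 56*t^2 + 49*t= 7*t^3 - 100*t^2 + 201*t - 108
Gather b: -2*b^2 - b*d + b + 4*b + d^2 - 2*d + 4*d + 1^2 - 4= -2*b^2 + b*(5 - d) + d^2 + 2*d - 3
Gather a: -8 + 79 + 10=81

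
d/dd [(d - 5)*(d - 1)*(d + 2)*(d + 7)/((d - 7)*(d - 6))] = 2*(d^5 - 18*d^4 + 45*d^3 + 436*d^2 - 1540*d - 364)/(d^4 - 26*d^3 + 253*d^2 - 1092*d + 1764)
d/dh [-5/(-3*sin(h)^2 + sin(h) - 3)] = 5*(1 - 6*sin(h))*cos(h)/(3*sin(h)^2 - sin(h) + 3)^2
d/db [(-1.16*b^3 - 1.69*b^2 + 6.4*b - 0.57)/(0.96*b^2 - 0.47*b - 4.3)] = (-1.1136*b^4 + 1.0904*b^3 + 9.6143*b^2 + 15.6284*b - 27.7879)/(0.9216*b^4 - 0.9024*b^3 - 8.0351*b^2 + 4.042*b + 18.49)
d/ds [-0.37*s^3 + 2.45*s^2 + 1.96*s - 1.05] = -1.11*s^2 + 4.9*s + 1.96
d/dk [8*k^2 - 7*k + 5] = 16*k - 7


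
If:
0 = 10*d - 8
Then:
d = 4/5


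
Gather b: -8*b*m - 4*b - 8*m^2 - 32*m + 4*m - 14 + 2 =b*(-8*m - 4) - 8*m^2 - 28*m - 12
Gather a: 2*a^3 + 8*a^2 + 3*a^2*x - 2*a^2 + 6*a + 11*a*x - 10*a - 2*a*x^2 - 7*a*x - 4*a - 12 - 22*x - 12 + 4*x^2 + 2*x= 2*a^3 + a^2*(3*x + 6) + a*(-2*x^2 + 4*x - 8) + 4*x^2 - 20*x - 24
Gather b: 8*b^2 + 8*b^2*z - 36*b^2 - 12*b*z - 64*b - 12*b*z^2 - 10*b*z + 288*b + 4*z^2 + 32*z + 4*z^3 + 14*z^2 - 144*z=b^2*(8*z - 28) + b*(-12*z^2 - 22*z + 224) + 4*z^3 + 18*z^2 - 112*z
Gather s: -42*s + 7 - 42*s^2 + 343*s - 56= -42*s^2 + 301*s - 49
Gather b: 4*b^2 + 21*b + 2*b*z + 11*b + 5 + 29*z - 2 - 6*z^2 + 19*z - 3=4*b^2 + b*(2*z + 32) - 6*z^2 + 48*z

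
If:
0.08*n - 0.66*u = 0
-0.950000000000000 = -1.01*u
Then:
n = 7.76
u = 0.94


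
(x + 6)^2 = x^2 + 12*x + 36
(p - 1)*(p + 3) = p^2 + 2*p - 3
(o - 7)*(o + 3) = o^2 - 4*o - 21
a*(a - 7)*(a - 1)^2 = a^4 - 9*a^3 + 15*a^2 - 7*a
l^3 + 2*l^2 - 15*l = l*(l - 3)*(l + 5)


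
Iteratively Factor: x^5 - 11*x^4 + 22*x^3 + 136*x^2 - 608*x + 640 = (x - 4)*(x^4 - 7*x^3 - 6*x^2 + 112*x - 160) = (x - 4)*(x - 2)*(x^3 - 5*x^2 - 16*x + 80) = (x - 4)^2*(x - 2)*(x^2 - x - 20) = (x - 4)^2*(x - 2)*(x + 4)*(x - 5)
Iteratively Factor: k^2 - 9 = (k - 3)*(k + 3)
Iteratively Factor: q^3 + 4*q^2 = (q)*(q^2 + 4*q) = q*(q + 4)*(q)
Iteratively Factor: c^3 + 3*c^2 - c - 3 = (c - 1)*(c^2 + 4*c + 3) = (c - 1)*(c + 3)*(c + 1)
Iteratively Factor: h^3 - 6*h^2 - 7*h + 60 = (h + 3)*(h^2 - 9*h + 20) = (h - 4)*(h + 3)*(h - 5)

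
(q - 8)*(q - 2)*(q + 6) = q^3 - 4*q^2 - 44*q + 96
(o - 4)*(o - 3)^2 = o^3 - 10*o^2 + 33*o - 36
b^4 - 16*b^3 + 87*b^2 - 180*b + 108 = (b - 6)^2*(b - 3)*(b - 1)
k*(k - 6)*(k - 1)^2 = k^4 - 8*k^3 + 13*k^2 - 6*k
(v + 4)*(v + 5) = v^2 + 9*v + 20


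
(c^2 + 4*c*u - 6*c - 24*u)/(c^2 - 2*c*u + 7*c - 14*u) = (c^2 + 4*c*u - 6*c - 24*u)/(c^2 - 2*c*u + 7*c - 14*u)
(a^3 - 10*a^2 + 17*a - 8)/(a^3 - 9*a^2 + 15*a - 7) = (a - 8)/(a - 7)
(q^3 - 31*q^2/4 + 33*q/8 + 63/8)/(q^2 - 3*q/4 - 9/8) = q - 7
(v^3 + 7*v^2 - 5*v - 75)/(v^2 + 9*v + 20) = (v^2 + 2*v - 15)/(v + 4)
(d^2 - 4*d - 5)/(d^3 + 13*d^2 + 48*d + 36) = (d - 5)/(d^2 + 12*d + 36)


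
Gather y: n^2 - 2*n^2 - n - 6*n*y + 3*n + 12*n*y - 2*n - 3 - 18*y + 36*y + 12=-n^2 + y*(6*n + 18) + 9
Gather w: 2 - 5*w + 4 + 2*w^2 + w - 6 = 2*w^2 - 4*w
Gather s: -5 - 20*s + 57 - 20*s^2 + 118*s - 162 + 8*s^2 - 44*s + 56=-12*s^2 + 54*s - 54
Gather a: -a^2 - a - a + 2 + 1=-a^2 - 2*a + 3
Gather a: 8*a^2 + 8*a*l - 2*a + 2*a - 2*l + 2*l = 8*a^2 + 8*a*l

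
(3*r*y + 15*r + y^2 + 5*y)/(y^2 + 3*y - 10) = (3*r + y)/(y - 2)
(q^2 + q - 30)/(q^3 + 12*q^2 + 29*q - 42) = (q - 5)/(q^2 + 6*q - 7)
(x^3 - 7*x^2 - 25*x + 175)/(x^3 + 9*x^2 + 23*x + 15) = (x^2 - 12*x + 35)/(x^2 + 4*x + 3)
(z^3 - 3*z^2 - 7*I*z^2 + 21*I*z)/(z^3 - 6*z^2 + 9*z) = (z - 7*I)/(z - 3)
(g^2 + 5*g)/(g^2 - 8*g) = (g + 5)/(g - 8)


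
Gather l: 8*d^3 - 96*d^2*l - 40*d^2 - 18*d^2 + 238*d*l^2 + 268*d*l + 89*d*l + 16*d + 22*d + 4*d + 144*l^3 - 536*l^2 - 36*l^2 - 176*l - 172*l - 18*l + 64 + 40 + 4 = 8*d^3 - 58*d^2 + 42*d + 144*l^3 + l^2*(238*d - 572) + l*(-96*d^2 + 357*d - 366) + 108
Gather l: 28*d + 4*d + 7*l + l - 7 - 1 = 32*d + 8*l - 8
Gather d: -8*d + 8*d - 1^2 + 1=0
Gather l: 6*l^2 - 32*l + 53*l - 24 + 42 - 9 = 6*l^2 + 21*l + 9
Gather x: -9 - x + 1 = -x - 8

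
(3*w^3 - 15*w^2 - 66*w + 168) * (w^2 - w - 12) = 3*w^5 - 18*w^4 - 87*w^3 + 414*w^2 + 624*w - 2016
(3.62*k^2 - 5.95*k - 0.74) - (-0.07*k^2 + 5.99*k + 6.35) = 3.69*k^2 - 11.94*k - 7.09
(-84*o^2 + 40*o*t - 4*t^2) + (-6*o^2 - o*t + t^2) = -90*o^2 + 39*o*t - 3*t^2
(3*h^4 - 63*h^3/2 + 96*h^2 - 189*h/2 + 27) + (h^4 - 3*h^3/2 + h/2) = 4*h^4 - 33*h^3 + 96*h^2 - 94*h + 27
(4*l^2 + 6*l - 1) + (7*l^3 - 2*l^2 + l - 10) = 7*l^3 + 2*l^2 + 7*l - 11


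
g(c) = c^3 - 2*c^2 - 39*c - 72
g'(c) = 3*c^2 - 4*c - 39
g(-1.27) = -27.74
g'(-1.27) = -29.08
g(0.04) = -73.56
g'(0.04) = -39.16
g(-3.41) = -1.92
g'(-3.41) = 9.52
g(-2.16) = -7.17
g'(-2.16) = -16.36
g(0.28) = -83.05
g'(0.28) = -39.88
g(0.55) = -93.89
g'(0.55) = -40.29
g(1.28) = -123.10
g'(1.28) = -39.20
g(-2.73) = -0.78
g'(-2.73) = -5.72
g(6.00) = -162.00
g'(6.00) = 45.00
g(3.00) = -180.00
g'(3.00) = -24.00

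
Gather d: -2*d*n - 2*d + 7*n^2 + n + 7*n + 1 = d*(-2*n - 2) + 7*n^2 + 8*n + 1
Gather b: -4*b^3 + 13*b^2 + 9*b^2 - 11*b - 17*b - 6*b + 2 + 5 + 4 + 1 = -4*b^3 + 22*b^2 - 34*b + 12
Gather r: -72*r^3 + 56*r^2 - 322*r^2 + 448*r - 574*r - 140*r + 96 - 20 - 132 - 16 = -72*r^3 - 266*r^2 - 266*r - 72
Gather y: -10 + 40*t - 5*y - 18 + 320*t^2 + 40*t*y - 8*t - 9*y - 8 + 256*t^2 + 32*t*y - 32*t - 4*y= 576*t^2 + y*(72*t - 18) - 36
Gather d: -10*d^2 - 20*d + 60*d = -10*d^2 + 40*d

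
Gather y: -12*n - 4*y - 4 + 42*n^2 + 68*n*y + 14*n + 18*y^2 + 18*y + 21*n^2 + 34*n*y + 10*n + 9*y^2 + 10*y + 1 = 63*n^2 + 12*n + 27*y^2 + y*(102*n + 24) - 3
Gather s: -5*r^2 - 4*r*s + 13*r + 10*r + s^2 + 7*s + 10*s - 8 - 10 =-5*r^2 + 23*r + s^2 + s*(17 - 4*r) - 18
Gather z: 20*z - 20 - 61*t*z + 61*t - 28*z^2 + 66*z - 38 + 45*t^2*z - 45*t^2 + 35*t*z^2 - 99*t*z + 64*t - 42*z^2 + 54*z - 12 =-45*t^2 + 125*t + z^2*(35*t - 70) + z*(45*t^2 - 160*t + 140) - 70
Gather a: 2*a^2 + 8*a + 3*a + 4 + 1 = 2*a^2 + 11*a + 5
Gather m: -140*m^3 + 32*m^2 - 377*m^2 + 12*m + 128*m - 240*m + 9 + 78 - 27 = -140*m^3 - 345*m^2 - 100*m + 60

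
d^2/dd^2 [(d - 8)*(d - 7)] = 2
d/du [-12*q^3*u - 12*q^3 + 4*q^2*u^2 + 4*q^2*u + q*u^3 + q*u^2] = q*(-12*q^2 + 8*q*u + 4*q + 3*u^2 + 2*u)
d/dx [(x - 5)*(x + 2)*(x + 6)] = 3*x^2 + 6*x - 28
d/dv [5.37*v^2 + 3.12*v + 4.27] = 10.74*v + 3.12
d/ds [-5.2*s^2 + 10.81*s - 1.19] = 10.81 - 10.4*s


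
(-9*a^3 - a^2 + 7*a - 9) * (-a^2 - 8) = 9*a^5 + a^4 + 65*a^3 + 17*a^2 - 56*a + 72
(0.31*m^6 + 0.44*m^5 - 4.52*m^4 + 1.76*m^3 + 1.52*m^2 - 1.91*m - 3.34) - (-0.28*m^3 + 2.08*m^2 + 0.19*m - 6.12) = 0.31*m^6 + 0.44*m^5 - 4.52*m^4 + 2.04*m^3 - 0.56*m^2 - 2.1*m + 2.78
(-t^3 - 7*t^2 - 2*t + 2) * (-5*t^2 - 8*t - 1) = 5*t^5 + 43*t^4 + 67*t^3 + 13*t^2 - 14*t - 2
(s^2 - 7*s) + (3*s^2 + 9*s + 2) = 4*s^2 + 2*s + 2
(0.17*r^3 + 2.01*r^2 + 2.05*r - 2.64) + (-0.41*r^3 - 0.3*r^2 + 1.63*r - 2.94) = -0.24*r^3 + 1.71*r^2 + 3.68*r - 5.58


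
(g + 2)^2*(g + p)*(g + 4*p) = g^4 + 5*g^3*p + 4*g^3 + 4*g^2*p^2 + 20*g^2*p + 4*g^2 + 16*g*p^2 + 20*g*p + 16*p^2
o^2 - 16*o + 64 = (o - 8)^2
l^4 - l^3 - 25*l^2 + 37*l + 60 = (l - 4)*(l - 3)*(l + 1)*(l + 5)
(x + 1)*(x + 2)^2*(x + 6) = x^4 + 11*x^3 + 38*x^2 + 52*x + 24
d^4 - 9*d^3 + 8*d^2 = d^2*(d - 8)*(d - 1)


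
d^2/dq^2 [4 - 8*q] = 0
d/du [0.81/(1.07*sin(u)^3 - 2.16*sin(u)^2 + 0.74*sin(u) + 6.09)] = (-2.6001*sin(u)^2 + 3.4992*sin(u) - 0.5994)*cos(u)/(1.07*sin(u)^3 - 2.16*sin(u)^2 + 0.74*sin(u) + 6.09)^2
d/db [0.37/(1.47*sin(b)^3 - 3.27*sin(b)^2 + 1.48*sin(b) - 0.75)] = (-1.6317*sin(b)^2 + 2.4198*sin(b) - 0.5476)*cos(b)/(1.47*sin(b)^3 - 3.27*sin(b)^2 + 1.48*sin(b) - 0.75)^2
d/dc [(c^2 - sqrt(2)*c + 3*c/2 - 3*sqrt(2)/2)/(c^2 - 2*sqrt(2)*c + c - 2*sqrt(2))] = (-sqrt(2)*c^2 - c^2/2 - sqrt(2)*c - 3*sqrt(2)/2 - 2)/(c^4 - 4*sqrt(2)*c^3 + 2*c^3 - 8*sqrt(2)*c^2 + 9*c^2 - 4*sqrt(2)*c + 16*c + 8)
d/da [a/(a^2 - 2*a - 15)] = (a^2 - 2*a*(a - 1) - 2*a - 15)/(-a^2 + 2*a + 15)^2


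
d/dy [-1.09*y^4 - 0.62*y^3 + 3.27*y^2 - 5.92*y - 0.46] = -4.36*y^3 - 1.86*y^2 + 6.54*y - 5.92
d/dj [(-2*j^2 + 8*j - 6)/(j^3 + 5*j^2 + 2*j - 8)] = 2*(j^2 - 6*j - 26)/(j^4 + 12*j^3 + 52*j^2 + 96*j + 64)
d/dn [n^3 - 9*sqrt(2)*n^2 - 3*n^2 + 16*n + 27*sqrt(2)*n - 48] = 3*n^2 - 18*sqrt(2)*n - 6*n + 16 + 27*sqrt(2)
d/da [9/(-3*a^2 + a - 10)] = 9*(6*a - 1)/(3*a^2 - a + 10)^2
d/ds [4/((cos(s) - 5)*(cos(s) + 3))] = 8*(cos(s) - 1)*sin(s)/((cos(s) - 5)^2*(cos(s) + 3)^2)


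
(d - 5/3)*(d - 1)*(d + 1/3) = d^3 - 7*d^2/3 + 7*d/9 + 5/9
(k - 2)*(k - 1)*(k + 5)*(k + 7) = k^4 + 9*k^3 + k^2 - 81*k + 70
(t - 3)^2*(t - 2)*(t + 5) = t^4 - 3*t^3 - 19*t^2 + 87*t - 90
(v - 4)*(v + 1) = v^2 - 3*v - 4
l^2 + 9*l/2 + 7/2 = (l + 1)*(l + 7/2)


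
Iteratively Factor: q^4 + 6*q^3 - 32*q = (q + 4)*(q^3 + 2*q^2 - 8*q) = (q - 2)*(q + 4)*(q^2 + 4*q) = (q - 2)*(q + 4)^2*(q)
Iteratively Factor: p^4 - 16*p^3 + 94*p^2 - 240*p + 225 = (p - 5)*(p^3 - 11*p^2 + 39*p - 45) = (p - 5)^2*(p^2 - 6*p + 9) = (p - 5)^2*(p - 3)*(p - 3)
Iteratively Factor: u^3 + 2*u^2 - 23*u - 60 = (u - 5)*(u^2 + 7*u + 12) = (u - 5)*(u + 4)*(u + 3)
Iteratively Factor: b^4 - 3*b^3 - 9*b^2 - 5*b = (b)*(b^3 - 3*b^2 - 9*b - 5) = b*(b + 1)*(b^2 - 4*b - 5) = b*(b - 5)*(b + 1)*(b + 1)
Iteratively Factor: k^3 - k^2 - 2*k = (k + 1)*(k^2 - 2*k) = k*(k + 1)*(k - 2)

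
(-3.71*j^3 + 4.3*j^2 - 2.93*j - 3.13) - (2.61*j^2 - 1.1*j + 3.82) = -3.71*j^3 + 1.69*j^2 - 1.83*j - 6.95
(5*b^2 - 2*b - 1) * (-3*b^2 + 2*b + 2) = -15*b^4 + 16*b^3 + 9*b^2 - 6*b - 2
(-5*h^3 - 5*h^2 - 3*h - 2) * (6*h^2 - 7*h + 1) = -30*h^5 + 5*h^4 + 12*h^3 + 4*h^2 + 11*h - 2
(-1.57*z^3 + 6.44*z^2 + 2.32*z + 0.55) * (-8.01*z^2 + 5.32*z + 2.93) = 12.5757*z^5 - 59.9368*z^4 + 11.0775*z^3 + 26.8061*z^2 + 9.7236*z + 1.6115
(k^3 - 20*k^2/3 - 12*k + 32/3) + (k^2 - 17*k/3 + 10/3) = k^3 - 17*k^2/3 - 53*k/3 + 14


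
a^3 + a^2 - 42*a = a*(a - 6)*(a + 7)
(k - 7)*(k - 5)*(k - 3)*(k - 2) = k^4 - 17*k^3 + 101*k^2 - 247*k + 210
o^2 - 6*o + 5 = (o - 5)*(o - 1)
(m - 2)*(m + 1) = m^2 - m - 2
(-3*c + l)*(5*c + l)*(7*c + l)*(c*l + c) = -105*c^4*l - 105*c^4 - c^3*l^2 - c^3*l + 9*c^2*l^3 + 9*c^2*l^2 + c*l^4 + c*l^3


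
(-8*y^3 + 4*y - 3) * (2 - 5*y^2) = 40*y^5 - 36*y^3 + 15*y^2 + 8*y - 6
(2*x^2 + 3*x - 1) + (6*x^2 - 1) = 8*x^2 + 3*x - 2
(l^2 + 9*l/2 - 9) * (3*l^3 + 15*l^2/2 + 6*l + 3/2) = 3*l^5 + 21*l^4 + 51*l^3/4 - 39*l^2 - 189*l/4 - 27/2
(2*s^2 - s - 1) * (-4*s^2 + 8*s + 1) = -8*s^4 + 20*s^3 - 2*s^2 - 9*s - 1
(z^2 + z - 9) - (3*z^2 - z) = -2*z^2 + 2*z - 9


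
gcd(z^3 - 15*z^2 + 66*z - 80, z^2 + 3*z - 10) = z - 2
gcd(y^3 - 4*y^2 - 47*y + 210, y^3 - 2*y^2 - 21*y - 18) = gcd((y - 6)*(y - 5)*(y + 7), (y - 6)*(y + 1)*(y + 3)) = y - 6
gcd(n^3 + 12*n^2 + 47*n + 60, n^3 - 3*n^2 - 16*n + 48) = n + 4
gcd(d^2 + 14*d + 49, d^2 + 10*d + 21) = d + 7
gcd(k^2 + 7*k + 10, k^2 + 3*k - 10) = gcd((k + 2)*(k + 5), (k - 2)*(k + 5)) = k + 5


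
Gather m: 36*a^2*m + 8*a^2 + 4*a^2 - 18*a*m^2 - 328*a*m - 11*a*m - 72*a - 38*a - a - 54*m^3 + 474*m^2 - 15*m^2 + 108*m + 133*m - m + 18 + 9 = 12*a^2 - 111*a - 54*m^3 + m^2*(459 - 18*a) + m*(36*a^2 - 339*a + 240) + 27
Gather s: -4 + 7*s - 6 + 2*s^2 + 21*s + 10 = 2*s^2 + 28*s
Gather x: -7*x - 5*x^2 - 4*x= -5*x^2 - 11*x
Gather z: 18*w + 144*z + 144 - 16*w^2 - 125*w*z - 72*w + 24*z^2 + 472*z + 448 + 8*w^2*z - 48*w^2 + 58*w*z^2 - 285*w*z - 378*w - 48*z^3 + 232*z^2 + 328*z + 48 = -64*w^2 - 432*w - 48*z^3 + z^2*(58*w + 256) + z*(8*w^2 - 410*w + 944) + 640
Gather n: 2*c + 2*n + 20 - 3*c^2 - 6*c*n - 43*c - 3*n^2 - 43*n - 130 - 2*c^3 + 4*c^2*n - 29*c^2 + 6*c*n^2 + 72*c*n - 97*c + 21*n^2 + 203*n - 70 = -2*c^3 - 32*c^2 - 138*c + n^2*(6*c + 18) + n*(4*c^2 + 66*c + 162) - 180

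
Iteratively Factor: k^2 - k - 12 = (k - 4)*(k + 3)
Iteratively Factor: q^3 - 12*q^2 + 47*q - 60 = (q - 4)*(q^2 - 8*q + 15) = (q - 4)*(q - 3)*(q - 5)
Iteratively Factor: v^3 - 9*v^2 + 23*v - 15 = (v - 1)*(v^2 - 8*v + 15) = (v - 3)*(v - 1)*(v - 5)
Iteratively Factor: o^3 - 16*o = (o)*(o^2 - 16) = o*(o - 4)*(o + 4)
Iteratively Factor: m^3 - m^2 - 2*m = (m + 1)*(m^2 - 2*m) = m*(m + 1)*(m - 2)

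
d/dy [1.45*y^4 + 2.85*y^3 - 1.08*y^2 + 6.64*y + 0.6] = 5.8*y^3 + 8.55*y^2 - 2.16*y + 6.64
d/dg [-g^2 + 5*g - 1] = 5 - 2*g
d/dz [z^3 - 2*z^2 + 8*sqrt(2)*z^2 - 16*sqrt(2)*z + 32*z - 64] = 3*z^2 - 4*z + 16*sqrt(2)*z - 16*sqrt(2) + 32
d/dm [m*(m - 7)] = 2*m - 7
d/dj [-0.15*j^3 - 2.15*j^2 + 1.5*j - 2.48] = -0.45*j^2 - 4.3*j + 1.5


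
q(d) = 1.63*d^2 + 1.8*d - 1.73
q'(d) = 3.26*d + 1.8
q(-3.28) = 9.90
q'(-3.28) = -8.89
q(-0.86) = -2.07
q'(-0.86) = -1.00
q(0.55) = -0.25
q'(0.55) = 3.59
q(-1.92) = 0.82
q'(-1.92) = -4.46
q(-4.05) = 17.72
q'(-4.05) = -11.40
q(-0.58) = -2.23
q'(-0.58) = -0.09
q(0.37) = -0.84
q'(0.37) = 3.01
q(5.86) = 64.79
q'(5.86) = 20.90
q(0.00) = -1.73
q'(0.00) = 1.80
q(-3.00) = 7.54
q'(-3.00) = -7.98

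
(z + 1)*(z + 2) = z^2 + 3*z + 2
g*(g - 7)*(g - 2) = g^3 - 9*g^2 + 14*g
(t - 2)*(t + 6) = t^2 + 4*t - 12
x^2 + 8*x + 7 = (x + 1)*(x + 7)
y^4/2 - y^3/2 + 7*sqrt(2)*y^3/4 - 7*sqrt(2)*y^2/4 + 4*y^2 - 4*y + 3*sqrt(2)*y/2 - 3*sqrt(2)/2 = (y/2 + sqrt(2)/2)*(y - 1)*(y + sqrt(2))*(y + 3*sqrt(2)/2)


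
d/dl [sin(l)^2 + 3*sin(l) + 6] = (2*sin(l) + 3)*cos(l)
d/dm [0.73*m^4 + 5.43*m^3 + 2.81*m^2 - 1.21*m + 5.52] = 2.92*m^3 + 16.29*m^2 + 5.62*m - 1.21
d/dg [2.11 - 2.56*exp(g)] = -2.56*exp(g)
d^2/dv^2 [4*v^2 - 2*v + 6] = 8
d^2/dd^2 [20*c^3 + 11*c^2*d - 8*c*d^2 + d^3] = -16*c + 6*d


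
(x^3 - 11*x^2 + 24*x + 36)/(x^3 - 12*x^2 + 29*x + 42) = (x - 6)/(x - 7)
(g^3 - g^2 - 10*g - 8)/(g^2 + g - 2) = (g^2 - 3*g - 4)/(g - 1)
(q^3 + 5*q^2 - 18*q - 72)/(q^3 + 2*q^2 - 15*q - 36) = (q + 6)/(q + 3)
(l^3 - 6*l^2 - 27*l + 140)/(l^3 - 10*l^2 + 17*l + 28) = (l + 5)/(l + 1)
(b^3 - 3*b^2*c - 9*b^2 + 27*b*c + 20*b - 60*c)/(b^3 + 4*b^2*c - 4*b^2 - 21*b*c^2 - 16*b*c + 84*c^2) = (b - 5)/(b + 7*c)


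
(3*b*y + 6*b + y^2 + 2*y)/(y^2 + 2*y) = (3*b + y)/y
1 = 1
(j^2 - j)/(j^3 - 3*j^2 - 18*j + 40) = j*(j - 1)/(j^3 - 3*j^2 - 18*j + 40)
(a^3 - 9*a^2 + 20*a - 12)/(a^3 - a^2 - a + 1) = (a^2 - 8*a + 12)/(a^2 - 1)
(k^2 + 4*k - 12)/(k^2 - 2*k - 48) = (k - 2)/(k - 8)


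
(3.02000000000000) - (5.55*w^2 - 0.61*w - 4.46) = -5.55*w^2 + 0.61*w + 7.48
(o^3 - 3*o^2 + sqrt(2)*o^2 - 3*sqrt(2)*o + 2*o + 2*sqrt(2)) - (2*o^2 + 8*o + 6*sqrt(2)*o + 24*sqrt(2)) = o^3 - 5*o^2 + sqrt(2)*o^2 - 9*sqrt(2)*o - 6*o - 22*sqrt(2)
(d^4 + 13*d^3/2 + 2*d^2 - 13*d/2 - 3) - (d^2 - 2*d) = d^4 + 13*d^3/2 + d^2 - 9*d/2 - 3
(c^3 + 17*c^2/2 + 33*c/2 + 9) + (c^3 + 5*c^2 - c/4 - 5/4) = 2*c^3 + 27*c^2/2 + 65*c/4 + 31/4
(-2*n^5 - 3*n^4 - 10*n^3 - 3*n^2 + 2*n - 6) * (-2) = 4*n^5 + 6*n^4 + 20*n^3 + 6*n^2 - 4*n + 12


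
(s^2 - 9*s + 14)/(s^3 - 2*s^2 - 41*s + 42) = (s - 2)/(s^2 + 5*s - 6)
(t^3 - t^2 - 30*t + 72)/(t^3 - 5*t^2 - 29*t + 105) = (t^2 + 2*t - 24)/(t^2 - 2*t - 35)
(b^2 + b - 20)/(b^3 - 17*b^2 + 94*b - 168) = (b + 5)/(b^2 - 13*b + 42)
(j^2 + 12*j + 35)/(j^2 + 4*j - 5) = (j + 7)/(j - 1)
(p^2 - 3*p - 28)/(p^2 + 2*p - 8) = (p - 7)/(p - 2)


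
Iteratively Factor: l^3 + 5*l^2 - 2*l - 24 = (l + 3)*(l^2 + 2*l - 8) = (l + 3)*(l + 4)*(l - 2)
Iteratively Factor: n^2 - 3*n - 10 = (n - 5)*(n + 2)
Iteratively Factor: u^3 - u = (u + 1)*(u^2 - u) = (u - 1)*(u + 1)*(u)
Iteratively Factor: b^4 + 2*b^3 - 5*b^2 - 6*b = (b + 1)*(b^3 + b^2 - 6*b) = (b + 1)*(b + 3)*(b^2 - 2*b) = (b - 2)*(b + 1)*(b + 3)*(b)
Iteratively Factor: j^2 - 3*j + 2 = (j - 1)*(j - 2)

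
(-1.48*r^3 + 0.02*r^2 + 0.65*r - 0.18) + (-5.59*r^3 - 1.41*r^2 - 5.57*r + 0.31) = -7.07*r^3 - 1.39*r^2 - 4.92*r + 0.13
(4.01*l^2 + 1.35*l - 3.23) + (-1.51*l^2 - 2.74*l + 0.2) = 2.5*l^2 - 1.39*l - 3.03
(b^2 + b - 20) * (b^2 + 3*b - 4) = b^4 + 4*b^3 - 21*b^2 - 64*b + 80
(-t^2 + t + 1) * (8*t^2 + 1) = -8*t^4 + 8*t^3 + 7*t^2 + t + 1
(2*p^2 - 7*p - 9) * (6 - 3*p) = -6*p^3 + 33*p^2 - 15*p - 54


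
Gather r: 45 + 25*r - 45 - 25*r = 0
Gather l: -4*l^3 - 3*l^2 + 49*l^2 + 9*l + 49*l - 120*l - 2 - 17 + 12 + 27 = -4*l^3 + 46*l^2 - 62*l + 20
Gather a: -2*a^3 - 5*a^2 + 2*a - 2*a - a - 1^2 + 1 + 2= -2*a^3 - 5*a^2 - a + 2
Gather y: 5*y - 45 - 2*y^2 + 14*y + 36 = -2*y^2 + 19*y - 9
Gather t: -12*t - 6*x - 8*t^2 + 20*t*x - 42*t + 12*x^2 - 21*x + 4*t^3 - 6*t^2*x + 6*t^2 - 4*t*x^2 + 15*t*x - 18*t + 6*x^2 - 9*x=4*t^3 + t^2*(-6*x - 2) + t*(-4*x^2 + 35*x - 72) + 18*x^2 - 36*x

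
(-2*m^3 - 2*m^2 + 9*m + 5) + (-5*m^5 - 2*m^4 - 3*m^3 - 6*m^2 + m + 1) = -5*m^5 - 2*m^4 - 5*m^3 - 8*m^2 + 10*m + 6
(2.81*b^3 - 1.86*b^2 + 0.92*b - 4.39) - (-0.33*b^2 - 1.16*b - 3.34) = 2.81*b^3 - 1.53*b^2 + 2.08*b - 1.05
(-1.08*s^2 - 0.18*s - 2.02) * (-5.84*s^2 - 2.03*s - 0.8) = 6.3072*s^4 + 3.2436*s^3 + 13.0262*s^2 + 4.2446*s + 1.616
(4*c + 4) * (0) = 0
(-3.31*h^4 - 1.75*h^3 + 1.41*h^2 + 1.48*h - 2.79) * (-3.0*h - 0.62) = 9.93*h^5 + 7.3022*h^4 - 3.145*h^3 - 5.3142*h^2 + 7.4524*h + 1.7298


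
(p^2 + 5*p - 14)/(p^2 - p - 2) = (p + 7)/(p + 1)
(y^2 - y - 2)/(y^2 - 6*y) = (y^2 - y - 2)/(y*(y - 6))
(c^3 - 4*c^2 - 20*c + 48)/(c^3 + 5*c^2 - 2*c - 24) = (c - 6)/(c + 3)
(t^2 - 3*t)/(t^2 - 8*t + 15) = t/(t - 5)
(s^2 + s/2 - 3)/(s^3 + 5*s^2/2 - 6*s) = (s + 2)/(s*(s + 4))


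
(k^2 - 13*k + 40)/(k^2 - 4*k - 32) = (k - 5)/(k + 4)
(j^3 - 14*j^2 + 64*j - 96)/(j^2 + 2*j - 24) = (j^2 - 10*j + 24)/(j + 6)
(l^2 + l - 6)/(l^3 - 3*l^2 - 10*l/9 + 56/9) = 9*(l + 3)/(9*l^2 - 9*l - 28)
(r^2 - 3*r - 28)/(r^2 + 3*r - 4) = (r - 7)/(r - 1)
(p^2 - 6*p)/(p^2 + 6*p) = (p - 6)/(p + 6)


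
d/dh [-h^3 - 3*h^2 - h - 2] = -3*h^2 - 6*h - 1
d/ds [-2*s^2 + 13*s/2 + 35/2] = 13/2 - 4*s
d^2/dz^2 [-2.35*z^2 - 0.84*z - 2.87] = -4.70000000000000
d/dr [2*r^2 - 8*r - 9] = 4*r - 8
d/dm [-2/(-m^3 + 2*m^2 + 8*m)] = 2*(-3*m^2 + 4*m + 8)/(m^2*(-m^2 + 2*m + 8)^2)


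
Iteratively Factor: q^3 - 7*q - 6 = (q - 3)*(q^2 + 3*q + 2) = (q - 3)*(q + 2)*(q + 1)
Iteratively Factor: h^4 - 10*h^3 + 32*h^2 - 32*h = (h - 4)*(h^3 - 6*h^2 + 8*h) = (h - 4)*(h - 2)*(h^2 - 4*h) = h*(h - 4)*(h - 2)*(h - 4)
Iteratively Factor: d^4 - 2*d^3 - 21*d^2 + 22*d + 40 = (d + 1)*(d^3 - 3*d^2 - 18*d + 40) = (d - 5)*(d + 1)*(d^2 + 2*d - 8) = (d - 5)*(d + 1)*(d + 4)*(d - 2)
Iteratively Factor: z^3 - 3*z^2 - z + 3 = (z + 1)*(z^2 - 4*z + 3) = (z - 3)*(z + 1)*(z - 1)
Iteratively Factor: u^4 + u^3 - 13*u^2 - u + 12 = (u + 4)*(u^3 - 3*u^2 - u + 3) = (u + 1)*(u + 4)*(u^2 - 4*u + 3) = (u - 3)*(u + 1)*(u + 4)*(u - 1)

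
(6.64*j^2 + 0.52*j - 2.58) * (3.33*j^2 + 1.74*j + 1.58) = 22.1112*j^4 + 13.2852*j^3 + 2.8046*j^2 - 3.6676*j - 4.0764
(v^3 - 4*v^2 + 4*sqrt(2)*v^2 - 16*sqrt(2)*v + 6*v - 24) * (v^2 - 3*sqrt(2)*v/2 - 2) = v^5 - 4*v^4 + 5*sqrt(2)*v^4/2 - 10*sqrt(2)*v^3 - 8*v^3 - 17*sqrt(2)*v^2 + 32*v^2 - 12*v + 68*sqrt(2)*v + 48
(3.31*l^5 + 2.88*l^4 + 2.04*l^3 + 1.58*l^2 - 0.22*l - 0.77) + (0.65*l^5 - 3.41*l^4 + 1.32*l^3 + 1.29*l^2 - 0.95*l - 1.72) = 3.96*l^5 - 0.53*l^4 + 3.36*l^3 + 2.87*l^2 - 1.17*l - 2.49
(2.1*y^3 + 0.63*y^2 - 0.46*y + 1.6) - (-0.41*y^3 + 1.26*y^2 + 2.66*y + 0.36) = 2.51*y^3 - 0.63*y^2 - 3.12*y + 1.24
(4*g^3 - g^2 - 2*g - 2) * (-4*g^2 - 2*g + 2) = -16*g^5 - 4*g^4 + 18*g^3 + 10*g^2 - 4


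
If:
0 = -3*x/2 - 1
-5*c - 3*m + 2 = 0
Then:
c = 2/5 - 3*m/5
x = -2/3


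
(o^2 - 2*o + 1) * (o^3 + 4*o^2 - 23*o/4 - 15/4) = o^5 + 2*o^4 - 51*o^3/4 + 47*o^2/4 + 7*o/4 - 15/4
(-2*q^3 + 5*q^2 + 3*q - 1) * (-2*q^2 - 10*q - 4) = 4*q^5 + 10*q^4 - 48*q^3 - 48*q^2 - 2*q + 4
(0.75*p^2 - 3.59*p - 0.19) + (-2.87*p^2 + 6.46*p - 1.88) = -2.12*p^2 + 2.87*p - 2.07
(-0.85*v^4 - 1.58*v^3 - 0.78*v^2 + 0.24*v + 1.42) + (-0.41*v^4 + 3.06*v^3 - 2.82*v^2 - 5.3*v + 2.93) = -1.26*v^4 + 1.48*v^3 - 3.6*v^2 - 5.06*v + 4.35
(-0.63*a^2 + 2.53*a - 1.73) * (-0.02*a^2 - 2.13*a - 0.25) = 0.0126*a^4 + 1.2913*a^3 - 5.1968*a^2 + 3.0524*a + 0.4325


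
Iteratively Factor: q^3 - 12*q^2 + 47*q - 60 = (q - 4)*(q^2 - 8*q + 15) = (q - 4)*(q - 3)*(q - 5)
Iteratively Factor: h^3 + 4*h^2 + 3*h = (h + 1)*(h^2 + 3*h) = h*(h + 1)*(h + 3)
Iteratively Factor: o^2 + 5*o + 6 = (o + 3)*(o + 2)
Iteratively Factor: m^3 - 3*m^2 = (m)*(m^2 - 3*m) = m*(m - 3)*(m)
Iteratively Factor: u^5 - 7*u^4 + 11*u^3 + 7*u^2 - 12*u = (u + 1)*(u^4 - 8*u^3 + 19*u^2 - 12*u) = u*(u + 1)*(u^3 - 8*u^2 + 19*u - 12) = u*(u - 3)*(u + 1)*(u^2 - 5*u + 4) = u*(u - 3)*(u - 1)*(u + 1)*(u - 4)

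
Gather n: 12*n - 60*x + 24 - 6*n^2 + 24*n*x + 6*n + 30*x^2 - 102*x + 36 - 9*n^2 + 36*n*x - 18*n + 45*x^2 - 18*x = -15*n^2 + 60*n*x + 75*x^2 - 180*x + 60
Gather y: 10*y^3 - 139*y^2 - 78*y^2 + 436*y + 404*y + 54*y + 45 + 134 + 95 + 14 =10*y^3 - 217*y^2 + 894*y + 288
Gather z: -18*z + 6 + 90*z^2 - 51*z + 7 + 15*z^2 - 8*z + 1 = 105*z^2 - 77*z + 14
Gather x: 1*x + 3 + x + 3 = 2*x + 6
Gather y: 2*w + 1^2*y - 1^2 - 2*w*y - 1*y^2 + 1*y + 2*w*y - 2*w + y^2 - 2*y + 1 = 0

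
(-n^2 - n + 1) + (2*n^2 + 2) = n^2 - n + 3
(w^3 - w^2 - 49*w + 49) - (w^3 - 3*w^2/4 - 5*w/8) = -w^2/4 - 387*w/8 + 49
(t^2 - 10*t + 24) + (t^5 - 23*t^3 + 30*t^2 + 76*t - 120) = t^5 - 23*t^3 + 31*t^2 + 66*t - 96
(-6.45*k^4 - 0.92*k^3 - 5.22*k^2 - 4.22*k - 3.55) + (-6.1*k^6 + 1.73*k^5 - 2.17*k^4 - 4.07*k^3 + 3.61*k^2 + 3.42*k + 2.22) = -6.1*k^6 + 1.73*k^5 - 8.62*k^4 - 4.99*k^3 - 1.61*k^2 - 0.8*k - 1.33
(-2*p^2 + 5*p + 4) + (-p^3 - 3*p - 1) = -p^3 - 2*p^2 + 2*p + 3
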